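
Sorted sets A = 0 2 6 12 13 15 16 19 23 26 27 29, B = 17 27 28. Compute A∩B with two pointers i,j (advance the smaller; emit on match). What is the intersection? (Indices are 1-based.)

i=1 j=1: 0<17, i++
i=2 j=1: 2<17, i++
i=3 j=1: 6<17, i++
i=4 j=1: 12<17, i++
i=5 j=1: 13<17, i++
i=6 j=1: 15<17, i++
i=7 j=1: 16<17, i++
i=8 j=1: 19>17, j++
i=8 j=2: 19<27, i++
i=9 j=2: 23<27, i++
i=10 j=2: 26<27, i++
i=11 j=2: 27==27 emit, i++,j++
i=12 j=3: 29>28, j++

intersection = [27]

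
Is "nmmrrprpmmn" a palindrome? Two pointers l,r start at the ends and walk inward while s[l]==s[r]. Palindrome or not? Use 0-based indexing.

[0,10] 'n'=='n' → l++,r--
[1,9] 'm'=='m' → l++,r--
[2,8] 'm'=='m' → l++,r--
[3,7] 'r'!='p' → stop

not a palindrome (mismatch at 3,7)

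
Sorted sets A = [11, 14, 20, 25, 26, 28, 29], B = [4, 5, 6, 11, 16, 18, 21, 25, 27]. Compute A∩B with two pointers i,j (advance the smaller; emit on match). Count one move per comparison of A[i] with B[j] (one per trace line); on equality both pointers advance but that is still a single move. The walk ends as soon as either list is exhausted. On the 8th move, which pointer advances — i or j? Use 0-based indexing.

i

i=0 j=0: 11>4, j++
i=0 j=1: 11>5, j++
i=0 j=2: 11>6, j++
i=0 j=3: 11==11 emit, i++,j++
i=1 j=4: 14<16, i++
i=2 j=4: 20>16, j++
i=2 j=5: 20>18, j++
i=2 j=6: 20<21, i++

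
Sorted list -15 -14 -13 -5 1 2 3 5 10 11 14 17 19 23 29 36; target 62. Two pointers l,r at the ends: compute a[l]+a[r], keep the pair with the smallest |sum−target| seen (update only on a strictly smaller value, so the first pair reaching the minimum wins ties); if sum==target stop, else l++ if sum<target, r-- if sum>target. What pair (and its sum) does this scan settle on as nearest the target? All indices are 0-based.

pair (23, 36) with sum 59 (|Δ|=3)

[0,15] -15+36=21 d=41 * → l++
[1,15] -14+36=22 d=40 * → l++
[2,15] -13+36=23 d=39 * → l++
[3,15] -5+36=31 d=31 * → l++
[4,15] 1+36=37 d=25 * → l++
[5,15] 2+36=38 d=24 * → l++
[6,15] 3+36=39 d=23 * → l++
[7,15] 5+36=41 d=21 * → l++
[8,15] 10+36=46 d=16 * → l++
[9,15] 11+36=47 d=15 * → l++
[10,15] 14+36=50 d=12 * → l++
[11,15] 17+36=53 d=9 * → l++
[12,15] 19+36=55 d=7 * → l++
[13,15] 23+36=59 d=3 * → l++
[14,15] 29+36=65 d=3 → r--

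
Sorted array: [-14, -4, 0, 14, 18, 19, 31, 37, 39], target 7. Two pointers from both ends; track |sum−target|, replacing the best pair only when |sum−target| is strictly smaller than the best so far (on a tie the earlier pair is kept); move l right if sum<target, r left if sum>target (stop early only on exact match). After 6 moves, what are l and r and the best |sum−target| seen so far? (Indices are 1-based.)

[1,9] -14+39=25 d=18 * → r--
[1,8] -14+37=23 d=16 * → r--
[1,7] -14+31=17 d=10 * → r--
[1,6] -14+19=5 d=2 * → l++
[2,6] -4+19=15 d=8 → r--
[2,5] -4+18=14 d=7 → r--

l=2, r=4, best |Δ|=2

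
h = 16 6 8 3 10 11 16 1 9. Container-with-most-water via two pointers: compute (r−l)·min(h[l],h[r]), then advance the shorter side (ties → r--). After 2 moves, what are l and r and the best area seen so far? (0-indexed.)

[0,8] min(16,9)*8=72 best=72 * → r--
[0,7] min(16,1)*7=7 best=72 → r--

l=0, r=6, best area=72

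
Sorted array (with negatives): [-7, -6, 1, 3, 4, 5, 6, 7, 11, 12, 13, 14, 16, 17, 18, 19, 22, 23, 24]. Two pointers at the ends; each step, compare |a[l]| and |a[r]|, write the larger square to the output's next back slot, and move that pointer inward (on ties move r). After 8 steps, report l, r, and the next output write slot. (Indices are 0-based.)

[0,18] |-7|<=|24| out[18]=576 → r--
[0,17] |-7|<=|23| out[17]=529 → r--
[0,16] |-7|<=|22| out[16]=484 → r--
[0,15] |-7|<=|19| out[15]=361 → r--
[0,14] |-7|<=|18| out[14]=324 → r--
[0,13] |-7|<=|17| out[13]=289 → r--
[0,12] |-7|<=|16| out[12]=256 → r--
[0,11] |-7|<=|14| out[11]=196 → r--

l=0, r=10, next write slot=10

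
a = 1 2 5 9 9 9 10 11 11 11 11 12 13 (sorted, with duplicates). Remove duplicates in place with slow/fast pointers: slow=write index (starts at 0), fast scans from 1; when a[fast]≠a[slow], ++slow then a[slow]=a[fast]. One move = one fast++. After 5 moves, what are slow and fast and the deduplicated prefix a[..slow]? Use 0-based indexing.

(s=0,f=1) a[fast]=2≠a[slow]=1 write a[1]=2 → slow++,fast++
(s=1,f=2) a[fast]=5≠a[slow]=2 write a[2]=5 → slow++,fast++
(s=2,f=3) a[fast]=9≠a[slow]=5 write a[3]=9 → slow++,fast++
(s=3,f=4) a[fast]=9=a[slow] dup → fast++
(s=3,f=5) a[fast]=9=a[slow] dup → fast++

slow=3, fast=6, prefix=[1, 2, 5, 9]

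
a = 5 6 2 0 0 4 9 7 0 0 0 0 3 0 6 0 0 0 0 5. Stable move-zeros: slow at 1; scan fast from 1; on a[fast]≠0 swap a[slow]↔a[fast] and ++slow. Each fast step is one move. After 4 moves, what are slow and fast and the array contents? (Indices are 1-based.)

(s=1,f=1) a[fast]=5≠0 swap→a[1]=5 → slow++,fast++
(s=2,f=2) a[fast]=6≠0 swap→a[2]=6 → slow++,fast++
(s=3,f=3) a[fast]=2≠0 swap→a[3]=2 → slow++,fast++
(s=4,f=4) a[fast]=0 → fast++

slow=4, fast=5, a=[5, 6, 2, 0, 0, 4, 9, 7, 0, 0, 0, 0, 3, 0, 6, 0, 0, 0, 0, 5]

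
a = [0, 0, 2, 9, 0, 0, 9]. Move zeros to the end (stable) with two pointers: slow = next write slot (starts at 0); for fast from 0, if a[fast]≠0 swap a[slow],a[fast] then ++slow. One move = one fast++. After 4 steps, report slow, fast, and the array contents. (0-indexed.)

(s=0,f=0) a[fast]=0 → fast++
(s=0,f=1) a[fast]=0 → fast++
(s=0,f=2) a[fast]=2≠0 swap→a[0]=2 → slow++,fast++
(s=1,f=3) a[fast]=9≠0 swap→a[1]=9 → slow++,fast++

slow=2, fast=4, a=[2, 9, 0, 0, 0, 0, 9]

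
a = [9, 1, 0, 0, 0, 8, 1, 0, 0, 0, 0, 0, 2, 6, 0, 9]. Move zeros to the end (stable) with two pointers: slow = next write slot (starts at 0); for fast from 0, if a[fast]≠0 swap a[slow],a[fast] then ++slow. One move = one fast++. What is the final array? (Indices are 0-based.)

[9, 1, 8, 1, 2, 6, 9, 0, 0, 0, 0, 0, 0, 0, 0, 0]

(s=0,f=0) a[fast]=9≠0 swap→a[0]=9 → slow++,fast++
(s=1,f=1) a[fast]=1≠0 swap→a[1]=1 → slow++,fast++
(s=2,f=2) a[fast]=0 → fast++
(s=2,f=3) a[fast]=0 → fast++
(s=2,f=4) a[fast]=0 → fast++
(s=2,f=5) a[fast]=8≠0 swap→a[2]=8 → slow++,fast++
(s=3,f=6) a[fast]=1≠0 swap→a[3]=1 → slow++,fast++
(s=4,f=7) a[fast]=0 → fast++
(s=4,f=8) a[fast]=0 → fast++
(s=4,f=9) a[fast]=0 → fast++
(s=4,f=10) a[fast]=0 → fast++
(s=4,f=11) a[fast]=0 → fast++
(s=4,f=12) a[fast]=2≠0 swap→a[4]=2 → slow++,fast++
(s=5,f=13) a[fast]=6≠0 swap→a[5]=6 → slow++,fast++
(s=6,f=14) a[fast]=0 → fast++
(s=6,f=15) a[fast]=9≠0 swap→a[6]=9 → slow++,fast++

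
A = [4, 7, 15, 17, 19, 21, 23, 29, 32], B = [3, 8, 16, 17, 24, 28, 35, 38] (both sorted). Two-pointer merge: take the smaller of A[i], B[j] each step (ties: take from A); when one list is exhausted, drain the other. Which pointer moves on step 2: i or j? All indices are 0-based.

[i=0,j=0] A[i]=4>B[j]=3 take 3 → j++
[i=0,j=1] A[i]=4<=B[j]=8 take 4 → i++

i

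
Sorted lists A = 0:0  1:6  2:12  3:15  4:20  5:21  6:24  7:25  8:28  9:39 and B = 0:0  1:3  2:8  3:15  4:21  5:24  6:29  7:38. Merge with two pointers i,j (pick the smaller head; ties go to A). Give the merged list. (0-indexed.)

[0, 0, 3, 6, 8, 12, 15, 15, 20, 21, 21, 24, 24, 25, 28, 29, 38, 39]

[i=0,j=0] A[i]=0<=B[j]=0 take 0 → i++
[i=1,j=0] A[i]=6>B[j]=0 take 0 → j++
[i=1,j=1] A[i]=6>B[j]=3 take 3 → j++
[i=1,j=2] A[i]=6<=B[j]=8 take 6 → i++
[i=2,j=2] A[i]=12>B[j]=8 take 8 → j++
[i=2,j=3] A[i]=12<=B[j]=15 take 12 → i++
[i=3,j=3] A[i]=15<=B[j]=15 take 15 → i++
[i=4,j=3] A[i]=20>B[j]=15 take 15 → j++
[i=4,j=4] A[i]=20<=B[j]=21 take 20 → i++
[i=5,j=4] A[i]=21<=B[j]=21 take 21 → i++
[i=6,j=4] A[i]=24>B[j]=21 take 21 → j++
[i=6,j=5] A[i]=24<=B[j]=24 take 24 → i++
[i=7,j=5] A[i]=25>B[j]=24 take 24 → j++
[i=7,j=6] A[i]=25<=B[j]=29 take 25 → i++
[i=8,j=6] A[i]=28<=B[j]=29 take 28 → i++
[i=9,j=6] A[i]=39>B[j]=29 take 29 → j++
[i=9,j=7] A[i]=39>B[j]=38 take 38 → j++
[i=9,j=8] B done, take A[i]=39 → i++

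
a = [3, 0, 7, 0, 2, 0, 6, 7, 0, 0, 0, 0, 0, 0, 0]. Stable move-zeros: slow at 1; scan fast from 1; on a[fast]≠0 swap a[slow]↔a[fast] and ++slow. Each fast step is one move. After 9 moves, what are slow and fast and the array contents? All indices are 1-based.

slow=6, fast=10, a=[3, 7, 2, 6, 7, 0, 0, 0, 0, 0, 0, 0, 0, 0, 0]

slow=1 fast=1: a[fast]=3≠0 swap→a[1]=3, slow++,fast++
slow=2 fast=2: a[fast]=0, fast++
slow=2 fast=3: a[fast]=7≠0 swap→a[2]=7, slow++,fast++
slow=3 fast=4: a[fast]=0, fast++
slow=3 fast=5: a[fast]=2≠0 swap→a[3]=2, slow++,fast++
slow=4 fast=6: a[fast]=0, fast++
slow=4 fast=7: a[fast]=6≠0 swap→a[4]=6, slow++,fast++
slow=5 fast=8: a[fast]=7≠0 swap→a[5]=7, slow++,fast++
slow=6 fast=9: a[fast]=0, fast++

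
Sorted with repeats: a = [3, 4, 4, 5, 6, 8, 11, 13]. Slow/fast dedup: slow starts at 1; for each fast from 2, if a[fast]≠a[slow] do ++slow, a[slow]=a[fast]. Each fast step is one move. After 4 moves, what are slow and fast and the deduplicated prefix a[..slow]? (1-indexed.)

(s=1,f=2) a[fast]=4≠a[slow]=3 write a[2]=4 → slow++,fast++
(s=2,f=3) a[fast]=4=a[slow] dup → fast++
(s=2,f=4) a[fast]=5≠a[slow]=4 write a[3]=5 → slow++,fast++
(s=3,f=5) a[fast]=6≠a[slow]=5 write a[4]=6 → slow++,fast++

slow=4, fast=6, prefix=[3, 4, 5, 6]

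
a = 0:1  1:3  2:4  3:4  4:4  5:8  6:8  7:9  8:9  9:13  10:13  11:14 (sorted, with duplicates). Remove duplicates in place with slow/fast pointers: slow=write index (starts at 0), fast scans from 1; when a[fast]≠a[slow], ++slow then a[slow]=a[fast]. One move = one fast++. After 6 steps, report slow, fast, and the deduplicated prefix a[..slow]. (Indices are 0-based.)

(s=0,f=1) a[fast]=3≠a[slow]=1 write a[1]=3 → slow++,fast++
(s=1,f=2) a[fast]=4≠a[slow]=3 write a[2]=4 → slow++,fast++
(s=2,f=3) a[fast]=4=a[slow] dup → fast++
(s=2,f=4) a[fast]=4=a[slow] dup → fast++
(s=2,f=5) a[fast]=8≠a[slow]=4 write a[3]=8 → slow++,fast++
(s=3,f=6) a[fast]=8=a[slow] dup → fast++

slow=3, fast=7, prefix=[1, 3, 4, 8]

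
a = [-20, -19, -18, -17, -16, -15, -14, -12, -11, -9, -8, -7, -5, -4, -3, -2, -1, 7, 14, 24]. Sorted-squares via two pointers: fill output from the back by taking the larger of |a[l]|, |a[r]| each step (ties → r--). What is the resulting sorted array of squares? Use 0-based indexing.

[0,19] |-20|<=|24| out[19]=576 → r--
[0,18] |-20|>|14| out[18]=400 → l++
[1,18] |-19|>|14| out[17]=361 → l++
[2,18] |-18|>|14| out[16]=324 → l++
[3,18] |-17|>|14| out[15]=289 → l++
[4,18] |-16|>|14| out[14]=256 → l++
[5,18] |-15|>|14| out[13]=225 → l++
[6,18] |-14|<=|14| out[12]=196 → r--
[6,17] |-14|>|7| out[11]=196 → l++
[7,17] |-12|>|7| out[10]=144 → l++
[8,17] |-11|>|7| out[9]=121 → l++
[9,17] |-9|>|7| out[8]=81 → l++
[10,17] |-8|>|7| out[7]=64 → l++
[11,17] |-7|<=|7| out[6]=49 → r--
[11,16] |-7|>|-1| out[5]=49 → l++
[12,16] |-5|>|-1| out[4]=25 → l++
[13,16] |-4|>|-1| out[3]=16 → l++
[14,16] |-3|>|-1| out[2]=9 → l++
[15,16] |-2|>|-1| out[1]=4 → l++
[16,16] |-1|<=|-1| out[0]=1 → r--

[1, 4, 9, 16, 25, 49, 49, 64, 81, 121, 144, 196, 196, 225, 256, 289, 324, 361, 400, 576]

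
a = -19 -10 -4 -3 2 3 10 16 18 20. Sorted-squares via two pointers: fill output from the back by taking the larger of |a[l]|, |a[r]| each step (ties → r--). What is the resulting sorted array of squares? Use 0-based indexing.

[0,9] |-19|<=|20| out[9]=400 → r--
[0,8] |-19|>|18| out[8]=361 → l++
[1,8] |-10|<=|18| out[7]=324 → r--
[1,7] |-10|<=|16| out[6]=256 → r--
[1,6] |-10|<=|10| out[5]=100 → r--
[1,5] |-10|>|3| out[4]=100 → l++
[2,5] |-4|>|3| out[3]=16 → l++
[3,5] |-3|<=|3| out[2]=9 → r--
[3,4] |-3|>|2| out[1]=9 → l++
[4,4] |2|<=|2| out[0]=4 → r--

[4, 9, 9, 16, 100, 100, 256, 324, 361, 400]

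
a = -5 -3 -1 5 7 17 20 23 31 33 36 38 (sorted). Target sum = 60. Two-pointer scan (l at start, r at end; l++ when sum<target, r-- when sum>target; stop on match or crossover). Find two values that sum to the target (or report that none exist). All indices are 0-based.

l=0 r=11: -5+38=33 <60, l++
l=1 r=11: -3+38=35 <60, l++
l=2 r=11: -1+38=37 <60, l++
l=3 r=11: 5+38=43 <60, l++
l=4 r=11: 7+38=45 <60, l++
l=5 r=11: 17+38=55 <60, l++
l=6 r=11: 20+38=58 <60, l++
l=7 r=11: 23+38=61 >60, r--
l=7 r=10: 23+36=59 <60, l++
l=8 r=10: 31+36=67 >60, r--
l=8 r=9: 31+33=64 >60, r--

no pair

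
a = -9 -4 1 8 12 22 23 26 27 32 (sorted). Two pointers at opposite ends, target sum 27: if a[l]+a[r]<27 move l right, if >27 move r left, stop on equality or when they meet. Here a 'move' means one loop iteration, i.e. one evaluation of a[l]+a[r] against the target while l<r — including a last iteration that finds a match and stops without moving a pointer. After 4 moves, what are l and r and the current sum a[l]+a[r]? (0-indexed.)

l=0 r=9: -9+32=23 <27, l++
l=1 r=9: -4+32=28 >27, r--
l=1 r=8: -4+27=23 <27, l++
l=2 r=8: 1+27=28 >27, r--

l=2, r=7, sum=27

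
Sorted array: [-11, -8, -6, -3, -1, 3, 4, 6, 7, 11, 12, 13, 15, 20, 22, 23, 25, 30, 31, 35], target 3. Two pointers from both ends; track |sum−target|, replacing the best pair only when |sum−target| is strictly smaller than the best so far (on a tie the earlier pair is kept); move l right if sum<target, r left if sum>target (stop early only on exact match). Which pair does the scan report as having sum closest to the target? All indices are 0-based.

pair (-8, 11) with sum 3 (|Δ|=0)

[0,19] -11+35=24 d=21 * → r--
[0,18] -11+31=20 d=17 * → r--
[0,17] -11+30=19 d=16 * → r--
[0,16] -11+25=14 d=11 * → r--
[0,15] -11+23=12 d=9 * → r--
[0,14] -11+22=11 d=8 * → r--
[0,13] -11+20=9 d=6 * → r--
[0,12] -11+15=4 d=1 * → r--
[0,11] -11+13=2 d=1 → l++
[1,11] -8+13=5 d=2 → r--
[1,10] -8+12=4 d=1 → r--
[1,9] -8+11=3 d=0 * → stop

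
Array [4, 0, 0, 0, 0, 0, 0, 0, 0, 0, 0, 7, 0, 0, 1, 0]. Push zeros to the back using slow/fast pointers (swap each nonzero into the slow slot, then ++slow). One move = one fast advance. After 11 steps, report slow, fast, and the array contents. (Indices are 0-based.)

slow=1, fast=11, a=[4, 0, 0, 0, 0, 0, 0, 0, 0, 0, 0, 7, 0, 0, 1, 0]

(s=0,f=0) a[fast]=4≠0 swap→a[0]=4 → slow++,fast++
(s=1,f=1) a[fast]=0 → fast++
(s=1,f=2) a[fast]=0 → fast++
(s=1,f=3) a[fast]=0 → fast++
(s=1,f=4) a[fast]=0 → fast++
(s=1,f=5) a[fast]=0 → fast++
(s=1,f=6) a[fast]=0 → fast++
(s=1,f=7) a[fast]=0 → fast++
(s=1,f=8) a[fast]=0 → fast++
(s=1,f=9) a[fast]=0 → fast++
(s=1,f=10) a[fast]=0 → fast++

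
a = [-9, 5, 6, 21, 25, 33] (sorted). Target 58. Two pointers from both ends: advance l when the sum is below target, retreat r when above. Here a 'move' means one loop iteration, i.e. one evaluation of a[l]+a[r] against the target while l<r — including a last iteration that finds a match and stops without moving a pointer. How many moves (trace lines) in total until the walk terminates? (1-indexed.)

5 moves

[1,6] -9+33=24 <58 → l++
[2,6] 5+33=38 <58 → l++
[3,6] 6+33=39 <58 → l++
[4,6] 21+33=54 <58 → l++
[5,6] 25+33=58 → found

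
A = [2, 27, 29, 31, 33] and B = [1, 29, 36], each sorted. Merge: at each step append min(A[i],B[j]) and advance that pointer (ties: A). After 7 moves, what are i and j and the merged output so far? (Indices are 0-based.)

i=0 j=0: A[i]=2>B[j]=1 take 1, j++
i=0 j=1: A[i]=2<=B[j]=29 take 2, i++
i=1 j=1: A[i]=27<=B[j]=29 take 27, i++
i=2 j=1: A[i]=29<=B[j]=29 take 29, i++
i=3 j=1: A[i]=31>B[j]=29 take 29, j++
i=3 j=2: A[i]=31<=B[j]=36 take 31, i++
i=4 j=2: A[i]=33<=B[j]=36 take 33, i++

i=5, j=2, merged so far=[1, 2, 27, 29, 29, 31, 33]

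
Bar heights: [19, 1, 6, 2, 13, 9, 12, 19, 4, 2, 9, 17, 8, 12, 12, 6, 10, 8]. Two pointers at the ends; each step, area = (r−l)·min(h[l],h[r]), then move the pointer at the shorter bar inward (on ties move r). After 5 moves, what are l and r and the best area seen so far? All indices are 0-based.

l=0, r=12, best area=168

[0,17] min(19,8)*17=136 best=136 * → r--
[0,16] min(19,10)*16=160 best=160 * → r--
[0,15] min(19,6)*15=90 best=160 → r--
[0,14] min(19,12)*14=168 best=168 * → r--
[0,13] min(19,12)*13=156 best=168 → r--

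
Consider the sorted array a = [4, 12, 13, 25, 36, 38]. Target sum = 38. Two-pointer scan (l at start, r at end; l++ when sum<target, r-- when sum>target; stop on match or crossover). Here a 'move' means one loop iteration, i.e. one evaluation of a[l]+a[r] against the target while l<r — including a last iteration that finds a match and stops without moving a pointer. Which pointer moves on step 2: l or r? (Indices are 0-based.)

l=0 r=5: 4+38=42 >38, r--
l=0 r=4: 4+36=40 >38, r--

r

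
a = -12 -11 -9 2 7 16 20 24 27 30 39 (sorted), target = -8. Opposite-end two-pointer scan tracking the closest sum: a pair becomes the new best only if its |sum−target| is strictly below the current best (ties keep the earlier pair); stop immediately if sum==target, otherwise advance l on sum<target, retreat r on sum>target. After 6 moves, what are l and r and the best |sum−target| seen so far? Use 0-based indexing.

l=0, r=4, best |Δ|=12

l=0 r=10: -12+39=27 d=35 *, r--
l=0 r=9: -12+30=18 d=26 *, r--
l=0 r=8: -12+27=15 d=23 *, r--
l=0 r=7: -12+24=12 d=20 *, r--
l=0 r=6: -12+20=8 d=16 *, r--
l=0 r=5: -12+16=4 d=12 *, r--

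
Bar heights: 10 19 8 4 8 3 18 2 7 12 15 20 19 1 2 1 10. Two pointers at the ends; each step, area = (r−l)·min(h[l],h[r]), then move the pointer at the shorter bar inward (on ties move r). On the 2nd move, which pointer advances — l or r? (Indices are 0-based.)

r

[0,16] min(10,10)*16=160 best=160 * → r--
[0,15] min(10,1)*15=15 best=160 → r--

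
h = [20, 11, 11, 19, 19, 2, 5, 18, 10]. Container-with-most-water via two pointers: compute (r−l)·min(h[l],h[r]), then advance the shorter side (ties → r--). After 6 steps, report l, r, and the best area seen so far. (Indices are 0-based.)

l=0, r=2, best area=126

[0,8] min(20,10)*8=80 best=80 * → r--
[0,7] min(20,18)*7=126 best=126 * → r--
[0,6] min(20,5)*6=30 best=126 → r--
[0,5] min(20,2)*5=10 best=126 → r--
[0,4] min(20,19)*4=76 best=126 → r--
[0,3] min(20,19)*3=57 best=126 → r--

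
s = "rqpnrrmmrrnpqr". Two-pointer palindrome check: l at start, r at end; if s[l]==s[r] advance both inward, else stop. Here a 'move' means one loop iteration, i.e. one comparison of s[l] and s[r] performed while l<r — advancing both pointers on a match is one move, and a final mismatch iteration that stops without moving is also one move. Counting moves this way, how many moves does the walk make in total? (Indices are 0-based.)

l=0 r=13: 'r'=='r', l++,r--
l=1 r=12: 'q'=='q', l++,r--
l=2 r=11: 'p'=='p', l++,r--
l=3 r=10: 'n'=='n', l++,r--
l=4 r=9: 'r'=='r', l++,r--
l=5 r=8: 'r'=='r', l++,r--
l=6 r=7: 'm'=='m', l++,r--

7 moves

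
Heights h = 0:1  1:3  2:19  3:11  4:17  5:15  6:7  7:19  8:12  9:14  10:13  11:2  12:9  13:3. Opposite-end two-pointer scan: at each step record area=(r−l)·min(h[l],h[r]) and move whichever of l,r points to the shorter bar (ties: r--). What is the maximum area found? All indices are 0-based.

max area = 104

l=0 r=13: min(1,3)*13=13 best=13 *, l++
l=1 r=13: min(3,3)*12=36 best=36 *, r--
l=1 r=12: min(3,9)*11=33 best=36, l++
l=2 r=12: min(19,9)*10=90 best=90 *, r--
l=2 r=11: min(19,2)*9=18 best=90, r--
l=2 r=10: min(19,13)*8=104 best=104 *, r--
l=2 r=9: min(19,14)*7=98 best=104, r--
l=2 r=8: min(19,12)*6=72 best=104, r--
l=2 r=7: min(19,19)*5=95 best=104, r--
l=2 r=6: min(19,7)*4=28 best=104, r--
l=2 r=5: min(19,15)*3=45 best=104, r--
l=2 r=4: min(19,17)*2=34 best=104, r--
l=2 r=3: min(19,11)*1=11 best=104, r--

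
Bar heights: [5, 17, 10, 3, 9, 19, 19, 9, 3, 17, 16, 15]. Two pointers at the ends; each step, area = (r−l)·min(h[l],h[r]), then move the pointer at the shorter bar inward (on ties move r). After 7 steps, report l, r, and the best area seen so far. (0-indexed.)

l=2, r=6, best area=150

[0,11] min(5,15)*11=55 best=55 * → l++
[1,11] min(17,15)*10=150 best=150 * → r--
[1,10] min(17,16)*9=144 best=150 → r--
[1,9] min(17,17)*8=136 best=150 → r--
[1,8] min(17,3)*7=21 best=150 → r--
[1,7] min(17,9)*6=54 best=150 → r--
[1,6] min(17,19)*5=85 best=150 → l++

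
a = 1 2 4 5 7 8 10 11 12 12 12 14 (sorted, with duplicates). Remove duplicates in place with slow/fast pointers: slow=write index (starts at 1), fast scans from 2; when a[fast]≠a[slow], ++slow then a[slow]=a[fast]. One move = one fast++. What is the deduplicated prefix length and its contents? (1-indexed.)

length 10; prefix = [1, 2, 4, 5, 7, 8, 10, 11, 12, 14]

slow=1 fast=2: a[fast]=2≠a[slow]=1 write a[2]=2, slow++,fast++
slow=2 fast=3: a[fast]=4≠a[slow]=2 write a[3]=4, slow++,fast++
slow=3 fast=4: a[fast]=5≠a[slow]=4 write a[4]=5, slow++,fast++
slow=4 fast=5: a[fast]=7≠a[slow]=5 write a[5]=7, slow++,fast++
slow=5 fast=6: a[fast]=8≠a[slow]=7 write a[6]=8, slow++,fast++
slow=6 fast=7: a[fast]=10≠a[slow]=8 write a[7]=10, slow++,fast++
slow=7 fast=8: a[fast]=11≠a[slow]=10 write a[8]=11, slow++,fast++
slow=8 fast=9: a[fast]=12≠a[slow]=11 write a[9]=12, slow++,fast++
slow=9 fast=10: a[fast]=12=a[slow] dup, fast++
slow=9 fast=11: a[fast]=12=a[slow] dup, fast++
slow=9 fast=12: a[fast]=14≠a[slow]=12 write a[10]=14, slow++,fast++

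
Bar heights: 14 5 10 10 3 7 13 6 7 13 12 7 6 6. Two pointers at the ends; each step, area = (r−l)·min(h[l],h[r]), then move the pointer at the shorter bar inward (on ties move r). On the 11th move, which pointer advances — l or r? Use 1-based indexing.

l=1 r=14: min(14,6)*13=78 best=78 *, r--
l=1 r=13: min(14,6)*12=72 best=78, r--
l=1 r=12: min(14,7)*11=77 best=78, r--
l=1 r=11: min(14,12)*10=120 best=120 *, r--
l=1 r=10: min(14,13)*9=117 best=120, r--
l=1 r=9: min(14,7)*8=56 best=120, r--
l=1 r=8: min(14,6)*7=42 best=120, r--
l=1 r=7: min(14,13)*6=78 best=120, r--
l=1 r=6: min(14,7)*5=35 best=120, r--
l=1 r=5: min(14,3)*4=12 best=120, r--
l=1 r=4: min(14,10)*3=30 best=120, r--

r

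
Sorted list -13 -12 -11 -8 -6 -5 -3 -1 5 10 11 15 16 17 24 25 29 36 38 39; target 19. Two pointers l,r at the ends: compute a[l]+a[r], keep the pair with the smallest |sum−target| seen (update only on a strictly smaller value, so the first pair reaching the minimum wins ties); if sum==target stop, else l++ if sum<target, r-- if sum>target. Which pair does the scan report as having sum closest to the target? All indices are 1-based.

pair (-6, 25) with sum 19 (|Δ|=0)

[1,20] -13+39=26 d=7 * → r--
[1,19] -13+38=25 d=6 * → r--
[1,18] -13+36=23 d=4 * → r--
[1,17] -13+29=16 d=3 * → l++
[2,17] -12+29=17 d=2 * → l++
[3,17] -11+29=18 d=1 * → l++
[4,17] -8+29=21 d=2 → r--
[4,16] -8+25=17 d=2 → l++
[5,16] -6+25=19 d=0 * → stop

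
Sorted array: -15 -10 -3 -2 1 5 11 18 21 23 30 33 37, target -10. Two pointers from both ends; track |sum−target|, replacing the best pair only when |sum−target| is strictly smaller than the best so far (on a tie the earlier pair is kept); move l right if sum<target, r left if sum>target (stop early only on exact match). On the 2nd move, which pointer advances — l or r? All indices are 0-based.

r

l=0 r=12: -15+37=22 d=32 *, r--
l=0 r=11: -15+33=18 d=28 *, r--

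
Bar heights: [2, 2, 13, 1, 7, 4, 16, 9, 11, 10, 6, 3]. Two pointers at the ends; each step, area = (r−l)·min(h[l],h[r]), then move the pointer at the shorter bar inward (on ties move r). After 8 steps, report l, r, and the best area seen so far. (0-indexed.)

l=3, r=6, best area=70

l=0 r=11: min(2,3)*11=22 best=22 *, l++
l=1 r=11: min(2,3)*10=20 best=22, l++
l=2 r=11: min(13,3)*9=27 best=27 *, r--
l=2 r=10: min(13,6)*8=48 best=48 *, r--
l=2 r=9: min(13,10)*7=70 best=70 *, r--
l=2 r=8: min(13,11)*6=66 best=70, r--
l=2 r=7: min(13,9)*5=45 best=70, r--
l=2 r=6: min(13,16)*4=52 best=70, l++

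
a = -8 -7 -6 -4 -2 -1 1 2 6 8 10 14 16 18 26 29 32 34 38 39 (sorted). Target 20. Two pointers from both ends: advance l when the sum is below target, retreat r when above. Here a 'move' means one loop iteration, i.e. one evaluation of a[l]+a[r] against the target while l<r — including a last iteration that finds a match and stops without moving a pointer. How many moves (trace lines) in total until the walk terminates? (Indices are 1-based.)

l=1 r=20: -8+39=31 >20, r--
l=1 r=19: -8+38=30 >20, r--
l=1 r=18: -8+34=26 >20, r--
l=1 r=17: -8+32=24 >20, r--
l=1 r=16: -8+29=21 >20, r--
l=1 r=15: -8+26=18 <20, l++
l=2 r=15: -7+26=19 <20, l++
l=3 r=15: -6+26=20, found

8 moves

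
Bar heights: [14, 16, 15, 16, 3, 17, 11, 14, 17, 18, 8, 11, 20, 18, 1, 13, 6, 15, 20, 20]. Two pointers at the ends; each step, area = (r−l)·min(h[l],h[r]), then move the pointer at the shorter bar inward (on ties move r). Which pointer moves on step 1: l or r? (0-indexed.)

[0,19] min(14,20)*19=266 best=266 * → l++

l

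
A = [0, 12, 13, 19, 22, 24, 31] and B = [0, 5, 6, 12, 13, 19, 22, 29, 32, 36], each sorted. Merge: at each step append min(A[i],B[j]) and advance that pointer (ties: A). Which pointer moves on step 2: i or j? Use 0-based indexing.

i=0 j=0: A[i]=0<=B[j]=0 take 0, i++
i=1 j=0: A[i]=12>B[j]=0 take 0, j++

j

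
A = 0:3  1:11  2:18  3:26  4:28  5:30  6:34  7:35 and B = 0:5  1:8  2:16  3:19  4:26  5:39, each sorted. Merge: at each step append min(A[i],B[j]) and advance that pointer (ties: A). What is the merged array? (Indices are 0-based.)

i=0 j=0: A[i]=3<=B[j]=5 take 3, i++
i=1 j=0: A[i]=11>B[j]=5 take 5, j++
i=1 j=1: A[i]=11>B[j]=8 take 8, j++
i=1 j=2: A[i]=11<=B[j]=16 take 11, i++
i=2 j=2: A[i]=18>B[j]=16 take 16, j++
i=2 j=3: A[i]=18<=B[j]=19 take 18, i++
i=3 j=3: A[i]=26>B[j]=19 take 19, j++
i=3 j=4: A[i]=26<=B[j]=26 take 26, i++
i=4 j=4: A[i]=28>B[j]=26 take 26, j++
i=4 j=5: A[i]=28<=B[j]=39 take 28, i++
i=5 j=5: A[i]=30<=B[j]=39 take 30, i++
i=6 j=5: A[i]=34<=B[j]=39 take 34, i++
i=7 j=5: A[i]=35<=B[j]=39 take 35, i++
i=8 j=5: A done, take B[j]=39, j++

[3, 5, 8, 11, 16, 18, 19, 26, 26, 28, 30, 34, 35, 39]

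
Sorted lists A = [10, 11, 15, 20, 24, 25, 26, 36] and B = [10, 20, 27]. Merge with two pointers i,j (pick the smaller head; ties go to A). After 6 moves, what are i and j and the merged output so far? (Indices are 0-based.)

i=0 j=0: A[i]=10<=B[j]=10 take 10, i++
i=1 j=0: A[i]=11>B[j]=10 take 10, j++
i=1 j=1: A[i]=11<=B[j]=20 take 11, i++
i=2 j=1: A[i]=15<=B[j]=20 take 15, i++
i=3 j=1: A[i]=20<=B[j]=20 take 20, i++
i=4 j=1: A[i]=24>B[j]=20 take 20, j++

i=4, j=2, merged so far=[10, 10, 11, 15, 20, 20]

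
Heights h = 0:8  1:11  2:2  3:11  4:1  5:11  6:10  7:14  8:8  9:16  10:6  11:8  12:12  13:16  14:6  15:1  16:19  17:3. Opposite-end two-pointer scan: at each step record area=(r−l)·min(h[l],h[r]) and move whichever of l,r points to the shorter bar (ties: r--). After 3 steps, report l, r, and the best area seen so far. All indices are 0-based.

l=2, r=16, best area=165

[0,17] min(8,3)*17=51 best=51 * → r--
[0,16] min(8,19)*16=128 best=128 * → l++
[1,16] min(11,19)*15=165 best=165 * → l++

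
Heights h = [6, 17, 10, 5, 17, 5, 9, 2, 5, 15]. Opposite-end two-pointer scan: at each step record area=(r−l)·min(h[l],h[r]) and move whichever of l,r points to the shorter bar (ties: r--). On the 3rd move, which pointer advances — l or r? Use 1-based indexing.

r

l=1 r=10: min(6,15)*9=54 best=54 *, l++
l=2 r=10: min(17,15)*8=120 best=120 *, r--
l=2 r=9: min(17,5)*7=35 best=120, r--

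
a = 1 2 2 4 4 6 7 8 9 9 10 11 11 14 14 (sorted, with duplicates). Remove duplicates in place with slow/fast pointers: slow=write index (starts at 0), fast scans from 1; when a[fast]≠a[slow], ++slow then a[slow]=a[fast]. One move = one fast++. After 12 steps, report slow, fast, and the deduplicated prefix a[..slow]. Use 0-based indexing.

slow=0 fast=1: a[fast]=2≠a[slow]=1 write a[1]=2, slow++,fast++
slow=1 fast=2: a[fast]=2=a[slow] dup, fast++
slow=1 fast=3: a[fast]=4≠a[slow]=2 write a[2]=4, slow++,fast++
slow=2 fast=4: a[fast]=4=a[slow] dup, fast++
slow=2 fast=5: a[fast]=6≠a[slow]=4 write a[3]=6, slow++,fast++
slow=3 fast=6: a[fast]=7≠a[slow]=6 write a[4]=7, slow++,fast++
slow=4 fast=7: a[fast]=8≠a[slow]=7 write a[5]=8, slow++,fast++
slow=5 fast=8: a[fast]=9≠a[slow]=8 write a[6]=9, slow++,fast++
slow=6 fast=9: a[fast]=9=a[slow] dup, fast++
slow=6 fast=10: a[fast]=10≠a[slow]=9 write a[7]=10, slow++,fast++
slow=7 fast=11: a[fast]=11≠a[slow]=10 write a[8]=11, slow++,fast++
slow=8 fast=12: a[fast]=11=a[slow] dup, fast++

slow=8, fast=13, prefix=[1, 2, 4, 6, 7, 8, 9, 10, 11]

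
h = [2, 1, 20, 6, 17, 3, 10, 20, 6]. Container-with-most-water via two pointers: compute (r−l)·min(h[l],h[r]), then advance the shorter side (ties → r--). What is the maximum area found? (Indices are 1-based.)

max area = 100

l=1 r=9: min(2,6)*8=16 best=16 *, l++
l=2 r=9: min(1,6)*7=7 best=16, l++
l=3 r=9: min(20,6)*6=36 best=36 *, r--
l=3 r=8: min(20,20)*5=100 best=100 *, r--
l=3 r=7: min(20,10)*4=40 best=100, r--
l=3 r=6: min(20,3)*3=9 best=100, r--
l=3 r=5: min(20,17)*2=34 best=100, r--
l=3 r=4: min(20,6)*1=6 best=100, r--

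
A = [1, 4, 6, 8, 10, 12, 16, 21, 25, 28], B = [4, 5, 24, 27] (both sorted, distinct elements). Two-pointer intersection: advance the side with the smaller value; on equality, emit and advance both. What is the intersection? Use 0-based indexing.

i=0 j=0: 1<4, i++
i=1 j=0: 4==4 emit, i++,j++
i=2 j=1: 6>5, j++
i=2 j=2: 6<24, i++
i=3 j=2: 8<24, i++
i=4 j=2: 10<24, i++
i=5 j=2: 12<24, i++
i=6 j=2: 16<24, i++
i=7 j=2: 21<24, i++
i=8 j=2: 25>24, j++
i=8 j=3: 25<27, i++
i=9 j=3: 28>27, j++

intersection = [4]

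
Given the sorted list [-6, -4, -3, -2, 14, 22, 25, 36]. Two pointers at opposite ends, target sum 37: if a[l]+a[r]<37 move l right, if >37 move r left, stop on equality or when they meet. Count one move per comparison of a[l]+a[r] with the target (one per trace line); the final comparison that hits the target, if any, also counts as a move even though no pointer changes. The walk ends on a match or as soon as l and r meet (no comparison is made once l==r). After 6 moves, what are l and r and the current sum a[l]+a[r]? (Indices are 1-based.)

[1,8] -6+36=30 <37 → l++
[2,8] -4+36=32 <37 → l++
[3,8] -3+36=33 <37 → l++
[4,8] -2+36=34 <37 → l++
[5,8] 14+36=50 >37 → r--
[5,7] 14+25=39 >37 → r--

l=5, r=6, sum=36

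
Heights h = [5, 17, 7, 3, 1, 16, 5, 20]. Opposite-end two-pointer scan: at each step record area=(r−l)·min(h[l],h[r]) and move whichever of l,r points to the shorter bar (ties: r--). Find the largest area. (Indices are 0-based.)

max area = 102

[0,7] min(5,20)*7=35 best=35 * → l++
[1,7] min(17,20)*6=102 best=102 * → l++
[2,7] min(7,20)*5=35 best=102 → l++
[3,7] min(3,20)*4=12 best=102 → l++
[4,7] min(1,20)*3=3 best=102 → l++
[5,7] min(16,20)*2=32 best=102 → l++
[6,7] min(5,20)*1=5 best=102 → l++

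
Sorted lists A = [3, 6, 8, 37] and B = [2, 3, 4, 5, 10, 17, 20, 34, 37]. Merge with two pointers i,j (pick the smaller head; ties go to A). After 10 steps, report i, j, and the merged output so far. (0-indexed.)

[i=0,j=0] A[i]=3>B[j]=2 take 2 → j++
[i=0,j=1] A[i]=3<=B[j]=3 take 3 → i++
[i=1,j=1] A[i]=6>B[j]=3 take 3 → j++
[i=1,j=2] A[i]=6>B[j]=4 take 4 → j++
[i=1,j=3] A[i]=6>B[j]=5 take 5 → j++
[i=1,j=4] A[i]=6<=B[j]=10 take 6 → i++
[i=2,j=4] A[i]=8<=B[j]=10 take 8 → i++
[i=3,j=4] A[i]=37>B[j]=10 take 10 → j++
[i=3,j=5] A[i]=37>B[j]=17 take 17 → j++
[i=3,j=6] A[i]=37>B[j]=20 take 20 → j++

i=3, j=7, merged so far=[2, 3, 3, 4, 5, 6, 8, 10, 17, 20]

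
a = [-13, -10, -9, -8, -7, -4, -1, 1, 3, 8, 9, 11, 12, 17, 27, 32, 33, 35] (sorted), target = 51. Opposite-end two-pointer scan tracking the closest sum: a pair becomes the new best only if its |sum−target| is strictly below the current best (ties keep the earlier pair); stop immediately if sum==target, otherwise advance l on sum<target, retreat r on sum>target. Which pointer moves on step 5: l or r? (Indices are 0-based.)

[0,17] -13+35=22 d=29 * → l++
[1,17] -10+35=25 d=26 * → l++
[2,17] -9+35=26 d=25 * → l++
[3,17] -8+35=27 d=24 * → l++
[4,17] -7+35=28 d=23 * → l++

l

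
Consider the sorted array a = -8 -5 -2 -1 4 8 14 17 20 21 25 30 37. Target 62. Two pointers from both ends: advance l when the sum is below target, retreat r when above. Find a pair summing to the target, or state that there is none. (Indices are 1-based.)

l=1 r=13: -8+37=29 <62, l++
l=2 r=13: -5+37=32 <62, l++
l=3 r=13: -2+37=35 <62, l++
l=4 r=13: -1+37=36 <62, l++
l=5 r=13: 4+37=41 <62, l++
l=6 r=13: 8+37=45 <62, l++
l=7 r=13: 14+37=51 <62, l++
l=8 r=13: 17+37=54 <62, l++
l=9 r=13: 20+37=57 <62, l++
l=10 r=13: 21+37=58 <62, l++
l=11 r=13: 25+37=62, found

(25, 37)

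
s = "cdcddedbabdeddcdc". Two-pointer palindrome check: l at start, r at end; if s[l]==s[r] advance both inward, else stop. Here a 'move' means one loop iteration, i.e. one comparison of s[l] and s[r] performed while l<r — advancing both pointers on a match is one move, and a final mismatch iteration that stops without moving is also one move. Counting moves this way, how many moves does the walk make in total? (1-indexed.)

8 moves

[1,17] 'c'=='c' → l++,r--
[2,16] 'd'=='d' → l++,r--
[3,15] 'c'=='c' → l++,r--
[4,14] 'd'=='d' → l++,r--
[5,13] 'd'=='d' → l++,r--
[6,12] 'e'=='e' → l++,r--
[7,11] 'd'=='d' → l++,r--
[8,10] 'b'=='b' → l++,r--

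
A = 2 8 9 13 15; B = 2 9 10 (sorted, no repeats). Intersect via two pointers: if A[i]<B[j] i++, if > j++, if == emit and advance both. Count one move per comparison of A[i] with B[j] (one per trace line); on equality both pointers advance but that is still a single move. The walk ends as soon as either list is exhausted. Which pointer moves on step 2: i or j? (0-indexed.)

i=0 j=0: 2==2 emit, i++,j++
i=1 j=1: 8<9, i++

i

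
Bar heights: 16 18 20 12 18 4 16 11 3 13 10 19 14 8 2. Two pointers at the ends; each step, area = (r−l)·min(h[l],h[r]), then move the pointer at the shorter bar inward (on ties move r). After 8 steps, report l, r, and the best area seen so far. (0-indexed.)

l=0 r=14: min(16,2)*14=28 best=28 *, r--
l=0 r=13: min(16,8)*13=104 best=104 *, r--
l=0 r=12: min(16,14)*12=168 best=168 *, r--
l=0 r=11: min(16,19)*11=176 best=176 *, l++
l=1 r=11: min(18,19)*10=180 best=180 *, l++
l=2 r=11: min(20,19)*9=171 best=180, r--
l=2 r=10: min(20,10)*8=80 best=180, r--
l=2 r=9: min(20,13)*7=91 best=180, r--

l=2, r=8, best area=180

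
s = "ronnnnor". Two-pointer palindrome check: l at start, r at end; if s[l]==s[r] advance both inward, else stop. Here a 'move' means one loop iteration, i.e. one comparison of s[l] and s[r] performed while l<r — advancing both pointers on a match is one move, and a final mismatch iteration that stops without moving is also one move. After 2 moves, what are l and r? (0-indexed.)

[0,7] 'r'=='r' → l++,r--
[1,6] 'o'=='o' → l++,r--

l=2, r=5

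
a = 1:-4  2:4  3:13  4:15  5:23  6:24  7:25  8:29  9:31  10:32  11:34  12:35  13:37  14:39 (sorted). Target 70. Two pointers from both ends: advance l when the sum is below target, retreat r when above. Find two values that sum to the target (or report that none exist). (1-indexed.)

(31, 39)

[1,14] -4+39=35 <70 → l++
[2,14] 4+39=43 <70 → l++
[3,14] 13+39=52 <70 → l++
[4,14] 15+39=54 <70 → l++
[5,14] 23+39=62 <70 → l++
[6,14] 24+39=63 <70 → l++
[7,14] 25+39=64 <70 → l++
[8,14] 29+39=68 <70 → l++
[9,14] 31+39=70 → found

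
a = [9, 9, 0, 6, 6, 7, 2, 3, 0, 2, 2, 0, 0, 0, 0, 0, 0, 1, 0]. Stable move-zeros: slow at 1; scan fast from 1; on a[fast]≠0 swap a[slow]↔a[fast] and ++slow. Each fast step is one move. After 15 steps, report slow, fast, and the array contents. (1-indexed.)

slow=10, fast=16, a=[9, 9, 6, 6, 7, 2, 3, 2, 2, 0, 0, 0, 0, 0, 0, 0, 0, 1, 0]

(s=1,f=1) a[fast]=9≠0 swap→a[1]=9 → slow++,fast++
(s=2,f=2) a[fast]=9≠0 swap→a[2]=9 → slow++,fast++
(s=3,f=3) a[fast]=0 → fast++
(s=3,f=4) a[fast]=6≠0 swap→a[3]=6 → slow++,fast++
(s=4,f=5) a[fast]=6≠0 swap→a[4]=6 → slow++,fast++
(s=5,f=6) a[fast]=7≠0 swap→a[5]=7 → slow++,fast++
(s=6,f=7) a[fast]=2≠0 swap→a[6]=2 → slow++,fast++
(s=7,f=8) a[fast]=3≠0 swap→a[7]=3 → slow++,fast++
(s=8,f=9) a[fast]=0 → fast++
(s=8,f=10) a[fast]=2≠0 swap→a[8]=2 → slow++,fast++
(s=9,f=11) a[fast]=2≠0 swap→a[9]=2 → slow++,fast++
(s=10,f=12) a[fast]=0 → fast++
(s=10,f=13) a[fast]=0 → fast++
(s=10,f=14) a[fast]=0 → fast++
(s=10,f=15) a[fast]=0 → fast++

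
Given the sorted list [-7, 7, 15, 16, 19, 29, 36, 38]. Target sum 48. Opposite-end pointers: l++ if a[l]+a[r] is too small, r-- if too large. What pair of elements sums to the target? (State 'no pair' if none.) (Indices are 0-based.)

(19, 29)

[0,7] -7+38=31 <48 → l++
[1,7] 7+38=45 <48 → l++
[2,7] 15+38=53 >48 → r--
[2,6] 15+36=51 >48 → r--
[2,5] 15+29=44 <48 → l++
[3,5] 16+29=45 <48 → l++
[4,5] 19+29=48 → found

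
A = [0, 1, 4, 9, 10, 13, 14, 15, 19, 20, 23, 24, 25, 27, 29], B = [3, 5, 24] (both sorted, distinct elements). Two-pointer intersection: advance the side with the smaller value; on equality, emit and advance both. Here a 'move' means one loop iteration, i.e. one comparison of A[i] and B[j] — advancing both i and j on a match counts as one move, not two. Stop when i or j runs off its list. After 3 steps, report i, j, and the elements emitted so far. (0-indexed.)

i=2, j=1, emitted=[]

i=0 j=0: 0<3, i++
i=1 j=0: 1<3, i++
i=2 j=0: 4>3, j++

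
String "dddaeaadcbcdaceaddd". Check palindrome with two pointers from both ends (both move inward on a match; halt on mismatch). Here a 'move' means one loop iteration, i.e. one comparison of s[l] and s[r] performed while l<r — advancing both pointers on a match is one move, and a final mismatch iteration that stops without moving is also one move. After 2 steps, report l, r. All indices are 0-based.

l=2, r=16

[0,18] 'd'=='d' → l++,r--
[1,17] 'd'=='d' → l++,r--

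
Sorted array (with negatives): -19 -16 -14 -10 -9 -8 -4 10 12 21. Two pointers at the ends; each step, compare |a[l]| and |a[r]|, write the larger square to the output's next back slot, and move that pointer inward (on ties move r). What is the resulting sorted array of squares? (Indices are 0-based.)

[16, 64, 81, 100, 100, 144, 196, 256, 361, 441]

[0,9] |-19|<=|21| out[9]=441 → r--
[0,8] |-19|>|12| out[8]=361 → l++
[1,8] |-16|>|12| out[7]=256 → l++
[2,8] |-14|>|12| out[6]=196 → l++
[3,8] |-10|<=|12| out[5]=144 → r--
[3,7] |-10|<=|10| out[4]=100 → r--
[3,6] |-10|>|-4| out[3]=100 → l++
[4,6] |-9|>|-4| out[2]=81 → l++
[5,6] |-8|>|-4| out[1]=64 → l++
[6,6] |-4|<=|-4| out[0]=16 → r--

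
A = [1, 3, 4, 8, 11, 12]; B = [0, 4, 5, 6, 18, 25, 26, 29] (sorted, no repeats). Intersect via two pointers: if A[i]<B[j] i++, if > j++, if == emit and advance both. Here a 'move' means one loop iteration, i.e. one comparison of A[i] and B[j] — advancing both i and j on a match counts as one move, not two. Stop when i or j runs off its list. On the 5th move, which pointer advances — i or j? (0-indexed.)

j

[i=0,j=0] 1>0 → j++
[i=0,j=1] 1<4 → i++
[i=1,j=1] 3<4 → i++
[i=2,j=1] 4==4 emit → i++,j++
[i=3,j=2] 8>5 → j++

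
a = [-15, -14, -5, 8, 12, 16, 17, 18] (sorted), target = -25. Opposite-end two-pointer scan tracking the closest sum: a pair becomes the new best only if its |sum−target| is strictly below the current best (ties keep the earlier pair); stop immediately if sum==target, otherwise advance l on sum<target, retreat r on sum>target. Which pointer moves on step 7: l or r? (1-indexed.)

l=1 r=8: -15+18=3 d=28 *, r--
l=1 r=7: -15+17=2 d=27 *, r--
l=1 r=6: -15+16=1 d=26 *, r--
l=1 r=5: -15+12=-3 d=22 *, r--
l=1 r=4: -15+8=-7 d=18 *, r--
l=1 r=3: -15+-5=-20 d=5 *, r--
l=1 r=2: -15+-14=-29 d=4 *, l++

l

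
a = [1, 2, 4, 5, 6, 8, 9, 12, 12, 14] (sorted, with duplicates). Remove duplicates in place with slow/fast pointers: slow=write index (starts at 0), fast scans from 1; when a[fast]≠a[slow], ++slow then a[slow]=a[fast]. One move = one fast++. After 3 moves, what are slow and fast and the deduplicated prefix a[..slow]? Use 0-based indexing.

(s=0,f=1) a[fast]=2≠a[slow]=1 write a[1]=2 → slow++,fast++
(s=1,f=2) a[fast]=4≠a[slow]=2 write a[2]=4 → slow++,fast++
(s=2,f=3) a[fast]=5≠a[slow]=4 write a[3]=5 → slow++,fast++

slow=3, fast=4, prefix=[1, 2, 4, 5]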